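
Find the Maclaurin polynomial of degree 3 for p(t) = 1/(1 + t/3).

-t^3/27 + t^2/9 - t/3 + 1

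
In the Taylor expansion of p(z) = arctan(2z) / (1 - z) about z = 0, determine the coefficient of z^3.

Take the Cauchy product of the two expansions.
p(0) = 0
p′(0) = 2
p′′(0) = 4
p′′′(0) = -4

-2/3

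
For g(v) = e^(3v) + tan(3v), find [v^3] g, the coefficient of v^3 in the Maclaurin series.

Combine the two series term by term.
So c_3 = g′′′(0)/3! = 27/2.

27/2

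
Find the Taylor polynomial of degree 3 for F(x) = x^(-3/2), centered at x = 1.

F(1) = 1
F′(1) = -3/2
F′′(1) = 15/4
F′′′(1) = -105/8

-35*(x - 1)^3/16 + 15*(x - 1)^2/8 - 3*(x - 1)/2 + 1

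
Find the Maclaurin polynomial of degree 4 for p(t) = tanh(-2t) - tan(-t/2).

65*t^3/24 - 3*t/2

Add the two expansions coefficient-wise.
[t^0] = 0;  [t^1] = -3/2;  [t^2] = 0;  [t^3] = 65/24;  [t^4] = 0.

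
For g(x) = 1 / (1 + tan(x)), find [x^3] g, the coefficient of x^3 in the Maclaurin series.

-4/3

Use the geometric series for the reciprocal, then substitute.
g(0) = 1
g′(0) = -1
g′′(0) = 2
g′′′(0) = -8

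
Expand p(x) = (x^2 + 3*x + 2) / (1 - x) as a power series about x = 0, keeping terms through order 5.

6*x^5 + 6*x^4 + 6*x^3 + 6*x^2 + 5*x + 2

Shift and add copies of the series according to the polynomial's terms.
[x^0] = 2;  [x^1] = 5;  [x^2] = 6;  [x^3] = 6;  [x^4] = 6;  [x^5] = 6.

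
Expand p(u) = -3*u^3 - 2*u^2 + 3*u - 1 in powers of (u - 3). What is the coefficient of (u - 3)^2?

Use the known series and substitute for the argument.
[(u - 3)^0] = -91;  [(u - 3)^1] = -90;  [(u - 3)^2] = -29.
So c_2 = p′′(3)/2! = -29.

-29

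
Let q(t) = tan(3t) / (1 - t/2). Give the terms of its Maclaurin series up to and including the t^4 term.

39*t^4/8 + 39*t^3/4 + 3*t^2/2 + 3*t

Expand each factor separately, then convolve coefficients.
q(0) = 0
q′(0) = 3
q′′(0) = 3
q′′′(0) = 117/2
q^(4)(0) = 117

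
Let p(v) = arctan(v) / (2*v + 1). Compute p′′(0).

Expand 1/(denominator) as a geometric series and multiply by the numerator's series.
The coefficient of v^2 in the expansion is -2, so p′′(0) = 2! * (-2) = -4.

-4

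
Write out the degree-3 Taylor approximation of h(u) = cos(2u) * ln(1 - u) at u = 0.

Multiply the two series term by term and collect like powers.
[u^0] = 0;  [u^1] = -1;  [u^2] = -1/2;  [u^3] = 5/3.

5*u^3/3 - u^2/2 - u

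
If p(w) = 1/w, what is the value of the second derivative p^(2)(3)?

2/27

From the series, [(w - 3)^2] p = 1/27; multiply by 2! = 2 to get 2/27.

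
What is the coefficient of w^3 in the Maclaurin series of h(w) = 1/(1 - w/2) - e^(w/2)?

Add the two expansions coefficient-wise.
h(0) = 0
h′(0) = 0
h′′(0) = 1/4
h′′′(0) = 5/8
So c_3 = h′′′(0)/3! = 5/48.

5/48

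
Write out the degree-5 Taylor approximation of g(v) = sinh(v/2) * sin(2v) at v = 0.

-5*v^4/8 + v^2

Write out both Maclaurin series and multiply, keeping only the needed powers.
[v^0] = 0;  [v^1] = 0;  [v^2] = 1;  [v^3] = 0;  [v^4] = -5/8;  [v^5] = 0.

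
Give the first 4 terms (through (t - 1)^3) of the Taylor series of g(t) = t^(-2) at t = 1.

-4*(t - 1)^3 + 3*(t - 1)^2 - 2*(t - 1) + 1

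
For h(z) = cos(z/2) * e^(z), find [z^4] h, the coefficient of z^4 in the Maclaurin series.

Write out both Maclaurin series and multiply, keeping only the needed powers.

-7/384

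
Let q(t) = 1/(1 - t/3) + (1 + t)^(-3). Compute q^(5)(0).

Add the two expansions coefficient-wise.
From the series, [t^5] q = -5102/243; multiply by 5! = 120 to get -204080/81.

-204080/81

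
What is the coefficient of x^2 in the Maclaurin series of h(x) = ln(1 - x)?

h(0) = 0
h′(0) = -1
h′′(0) = -1
So c_2 = h′′(0)/2! = -1/2.

-1/2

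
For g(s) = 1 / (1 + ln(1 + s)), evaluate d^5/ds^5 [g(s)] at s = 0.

Write 1/(1+u) = 1 - u + u^2 - u^3 + ... and substitute the series for u.
From the series, [s^5] g = -347/60; multiply by 5! = 120 to get -694.

-694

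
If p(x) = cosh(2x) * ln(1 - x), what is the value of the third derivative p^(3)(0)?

-14

Write out both Maclaurin series and multiply, keeping only the needed powers.
From the series, [x^3] p = -7/3; multiply by 3! = 6 to get -14.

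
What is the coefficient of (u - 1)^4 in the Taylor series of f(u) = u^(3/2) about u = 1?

3/128

f(1) = 1
f′(1) = 3/2
f′′(1) = 3/4
f′′′(1) = -3/8
f^(4)(1) = 9/16
So c_4 = f^(4)(1)/4! = 3/128.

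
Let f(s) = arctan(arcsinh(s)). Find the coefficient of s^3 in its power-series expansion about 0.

-1/2

Substitute the inner expansion into the outer series and collect powers.
[s^0] = 0;  [s^1] = 1;  [s^2] = 0;  [s^3] = -1/2.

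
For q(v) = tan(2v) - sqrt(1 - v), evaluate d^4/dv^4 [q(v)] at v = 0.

15/16

Add the two expansions coefficient-wise.
The coefficient of v^4 in the expansion is 5/128, so q^(4)(0) = 4! * (5/128) = 15/16.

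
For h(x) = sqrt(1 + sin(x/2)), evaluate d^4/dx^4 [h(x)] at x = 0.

1/256

Substitute the inner expansion into the outer series and collect powers.
The coefficient of x^4 in the expansion is 1/6144, so h^(4)(0) = 4! * (1/6144) = 1/256.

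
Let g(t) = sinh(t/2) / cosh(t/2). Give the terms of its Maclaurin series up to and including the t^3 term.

Invert the denominator's series and multiply.
[t^0] = 0;  [t^1] = 1/2;  [t^2] = 0;  [t^3] = -1/24.

-t^3/24 + t/2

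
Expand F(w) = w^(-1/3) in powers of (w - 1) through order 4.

F(1) = 1
F′(1) = -1/3
F′′(1) = 4/9
F′′′(1) = -28/27
F^(4)(1) = 280/81

35*(w - 1)^4/243 - 14*(w - 1)^3/81 + 2*(w - 1)^2/9 - (w - 1)/3 + 1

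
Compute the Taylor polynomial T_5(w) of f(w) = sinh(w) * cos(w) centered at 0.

Multiply the two series term by term and collect like powers.
[w^0] = 0;  [w^1] = 1;  [w^2] = 0;  [w^3] = -1/3;  [w^4] = 0;  [w^5] = -1/30.

-w^5/30 - w^3/3 + w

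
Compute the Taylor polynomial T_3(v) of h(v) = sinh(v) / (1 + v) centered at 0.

Multiply the two series term by term and collect like powers.
h(0) = 0
h′(0) = 1
h′′(0) = -2
h′′′(0) = 7
The Taylor polynomial is Σ h^(k)(0)/k! · v^k.

7*v^3/6 - v^2 + v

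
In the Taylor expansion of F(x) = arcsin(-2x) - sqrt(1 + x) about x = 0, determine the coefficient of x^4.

Combine the two series term by term.
F(0) = -1
F′(0) = -5/2
F′′(0) = 1/4
F′′′(0) = -67/8
F^(4)(0) = 15/16

5/128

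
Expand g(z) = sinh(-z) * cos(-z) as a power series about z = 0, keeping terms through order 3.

Write out both Maclaurin series and multiply, keeping only the needed powers.
[z^0] = 0;  [z^1] = -1;  [z^2] = 0;  [z^3] = 1/3.

z^3/3 - z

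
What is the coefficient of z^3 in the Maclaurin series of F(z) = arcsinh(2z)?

-4/3

[z^0] = 0;  [z^1] = 2;  [z^2] = 0;  [z^3] = -4/3.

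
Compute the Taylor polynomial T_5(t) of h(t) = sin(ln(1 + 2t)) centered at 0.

Substitute the inner expansion into the outer series and collect powers.
[t^0] = 0;  [t^1] = 2;  [t^2] = -2;  [t^3] = 4/3;  [t^4] = 0;  [t^5] = -8/3.

-8*t^5/3 + 4*t^3/3 - 2*t^2 + 2*t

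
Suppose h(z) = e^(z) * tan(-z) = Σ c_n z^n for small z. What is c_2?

-1

Multiply the two series term by term and collect like powers.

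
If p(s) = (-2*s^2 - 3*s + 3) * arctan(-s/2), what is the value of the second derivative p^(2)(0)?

3

Shift and add copies of the series according to the polynomial's terms.
From the series, [s^2] p = 3/2; multiply by 2! = 2 to get 3.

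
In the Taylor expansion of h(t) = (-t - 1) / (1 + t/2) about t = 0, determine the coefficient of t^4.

Shift and add copies of the series according to the polynomial's terms.
[t^0] = -1;  [t^1] = -1/2;  [t^2] = 1/4;  [t^3] = -1/8;  [t^4] = 1/16.

1/16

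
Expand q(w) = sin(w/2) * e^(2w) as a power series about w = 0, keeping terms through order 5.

Take the Cauchy product of the two expansions.
q(0) = 0
q′(0) = 1/2
q′′(0) = 2
q′′′(0) = 47/8
q^(4)(0) = 15
q^(5)(0) = 1121/32

1121*w^5/3840 + 5*w^4/8 + 47*w^3/48 + w^2 + w/2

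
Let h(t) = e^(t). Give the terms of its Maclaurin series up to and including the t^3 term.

Differentiate repeatedly and evaluate at the center.
[t^0] = 1;  [t^1] = 1;  [t^2] = 1/2;  [t^3] = 1/6.

t^3/6 + t^2/2 + t + 1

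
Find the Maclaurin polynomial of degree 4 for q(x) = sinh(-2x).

-4*x^3/3 - 2*x

q(0) = 0
q′(0) = -2
q′′(0) = 0
q′′′(0) = -8
q^(4)(0) = 0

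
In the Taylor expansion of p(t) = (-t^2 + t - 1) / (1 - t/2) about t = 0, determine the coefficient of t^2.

-3/4

Multiply each power in the prefactor through the base expansion.
[t^0] = -1;  [t^1] = 1/2;  [t^2] = -3/4.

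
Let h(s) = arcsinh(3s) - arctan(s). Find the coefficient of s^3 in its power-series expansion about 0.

Add the two expansions coefficient-wise.
So c_3 = h′′′(0)/3! = -25/6.

-25/6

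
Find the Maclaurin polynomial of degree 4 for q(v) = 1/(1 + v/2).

q(0) = 1
q′(0) = -1/2
q′′(0) = 1/2
q′′′(0) = -3/4
q^(4)(0) = 3/2

v^4/16 - v^3/8 + v^2/4 - v/2 + 1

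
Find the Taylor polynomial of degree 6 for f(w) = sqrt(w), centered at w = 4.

-21*(w - 4)^6/2097152 + 7*(w - 4)^5/131072 - 5*(w - 4)^4/16384 + (w - 4)^3/512 - (w - 4)^2/64 + (w - 4)/4 + 2

[(w - 4)^0] = 2;  [(w - 4)^1] = 1/4;  [(w - 4)^2] = -1/64;  [(w - 4)^3] = 1/512;  [(w - 4)^4] = -5/16384;  [(w - 4)^5] = 7/131072;  [(w - 4)^6] = -21/2097152.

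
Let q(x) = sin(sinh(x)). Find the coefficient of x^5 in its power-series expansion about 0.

Let u equal the inner series; expand the outer function in u and truncate.

-1/15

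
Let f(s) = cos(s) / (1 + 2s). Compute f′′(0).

7

Take the Cauchy product of the two expansions.
The coefficient of s^2 in the expansion is 7/2, so f′′(0) = 2! * (7/2) = 7.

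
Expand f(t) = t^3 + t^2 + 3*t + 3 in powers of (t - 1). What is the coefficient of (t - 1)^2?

4

Apply the Taylor formula c_k = f^(k)(a)/k!.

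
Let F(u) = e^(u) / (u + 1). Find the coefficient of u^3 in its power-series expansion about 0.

Use 1/(1 - r) = Σ r^k on the denominator, then take the Cauchy product.
F(0) = 1
F′(0) = 0
F′′(0) = 1
F′′′(0) = -2
Then c_k = F^(k)(0)/k! gives each Taylor coefficient.

-1/3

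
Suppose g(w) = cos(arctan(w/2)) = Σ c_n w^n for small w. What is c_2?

Substitute the inner expansion into the outer series and collect powers.

-1/8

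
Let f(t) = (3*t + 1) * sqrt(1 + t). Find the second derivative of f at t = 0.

11/4

Shift and add copies of the series according to the polynomial's terms.
From the series, [t^2] f = 11/8; multiply by 2! = 2 to get 11/4.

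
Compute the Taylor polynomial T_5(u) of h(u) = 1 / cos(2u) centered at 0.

Divide the numerator series by the denominator series (power-series long division).

10*u^4/3 + 2*u^2 + 1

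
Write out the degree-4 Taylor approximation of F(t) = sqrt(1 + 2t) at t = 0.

Differentiate repeatedly and evaluate at the center.
F(0) = 1
F′(0) = 1
F′′(0) = -1
F′′′(0) = 3
F^(4)(0) = -15

-5*t^4/8 + t^3/2 - t^2/2 + t + 1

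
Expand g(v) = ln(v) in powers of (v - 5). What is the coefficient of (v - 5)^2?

-1/50

[(v - 5)^0] = ln(5);  [(v - 5)^1] = 1/5;  [(v - 5)^2] = -1/50.
So c_2 = g′′(5)/2! = -1/50.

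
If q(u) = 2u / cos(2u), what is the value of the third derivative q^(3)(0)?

24

Write the quotient as an unknown series and match coefficients against numerator = denominator · series.
The coefficient of u^3 in the expansion is 4, so q′′′(0) = 3! * (4) = 24.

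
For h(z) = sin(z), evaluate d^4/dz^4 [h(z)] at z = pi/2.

The coefficient of (z - pi/2)^4 in the expansion is 1/24, so h^(4)(pi/2) = 4! * (1/24) = 1.

1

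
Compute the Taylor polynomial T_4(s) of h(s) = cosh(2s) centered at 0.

h(0) = 1
h′(0) = 0
h′′(0) = 4
h′′′(0) = 0
h^(4)(0) = 16

2*s^4/3 + 2*s^2 + 1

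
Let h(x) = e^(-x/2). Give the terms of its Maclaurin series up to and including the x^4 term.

x^4/384 - x^3/48 + x^2/8 - x/2 + 1

h(0) = 1
h′(0) = -1/2
h′′(0) = 1/4
h′′′(0) = -1/8
h^(4)(0) = 1/16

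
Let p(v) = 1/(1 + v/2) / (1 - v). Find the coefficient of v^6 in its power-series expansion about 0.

Write out both Maclaurin series and multiply, keeping only the needed powers.
So c_6 = p^(6)(0)/6! = 43/64.

43/64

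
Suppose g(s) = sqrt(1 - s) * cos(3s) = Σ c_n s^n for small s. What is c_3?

35/16

Take the Cauchy product of the two expansions.
g(0) = 1
g′(0) = -1/2
g′′(0) = -37/4
g′′′(0) = 105/8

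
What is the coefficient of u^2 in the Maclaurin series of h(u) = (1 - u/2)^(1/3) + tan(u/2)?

-1/36

Add the two expansions coefficient-wise.
h(0) = 1
h′(0) = 1/3
h′′(0) = -1/18
So c_2 = h′′(0)/2! = -1/36.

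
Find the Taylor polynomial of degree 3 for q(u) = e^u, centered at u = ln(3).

(u - ln(3))^3/2 + 3*(u - ln(3))^2/2 + 3*(u - ln(3)) + 3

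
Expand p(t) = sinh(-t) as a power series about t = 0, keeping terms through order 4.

p(0) = 0
p′(0) = -1
p′′(0) = 0
p′′′(0) = -1
p^(4)(0) = 0
Then c_k = p^(k)(0)/k! gives each Taylor coefficient.

-t^3/6 - t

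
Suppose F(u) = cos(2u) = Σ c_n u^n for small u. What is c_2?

F(0) = 1
F′(0) = 0
F′′(0) = -4
So c_2 = F′′(0)/2! = -2.

-2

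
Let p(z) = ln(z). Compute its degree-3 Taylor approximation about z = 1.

(z - 1)^3/3 - (z - 1)^2/2 + (z - 1)

Apply the Taylor formula c_k = f^(k)(a)/k!.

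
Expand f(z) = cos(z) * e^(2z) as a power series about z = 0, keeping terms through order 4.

-7*z^4/24 + z^3/3 + 3*z^2/2 + 2*z + 1

Take the Cauchy product of the two expansions.
f(0) = 1
f′(0) = 2
f′′(0) = 3
f′′′(0) = 2
f^(4)(0) = -7
The Taylor polynomial is Σ f^(k)(0)/k! · z^k.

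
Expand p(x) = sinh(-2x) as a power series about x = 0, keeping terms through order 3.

Compute the successive derivatives at the expansion point and divide by k!.
p(0) = 0
p′(0) = -2
p′′(0) = 0
p′′′(0) = -8

-4*x^3/3 - 2*x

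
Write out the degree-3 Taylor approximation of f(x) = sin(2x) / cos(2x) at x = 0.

Write the quotient as an unknown series and match coefficients against numerator = denominator · series.
f(0) = 0
f′(0) = 2
f′′(0) = 0
f′′′(0) = 16
Then c_k = f^(k)(0)/k! gives each Taylor coefficient.

8*x^3/3 + 2*x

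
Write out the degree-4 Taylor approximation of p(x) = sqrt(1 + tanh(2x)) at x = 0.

Let u equal the inner series; expand the outer function in u and truncate.
p(0) = 1
p′(0) = 1
p′′(0) = -1
p′′′(0) = -5
p^(4)(0) = 17

17*x^4/24 - 5*x^3/6 - x^2/2 + x + 1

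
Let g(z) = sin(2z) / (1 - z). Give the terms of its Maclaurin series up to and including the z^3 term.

Take the Cauchy product of the two expansions.
g(0) = 0
g′(0) = 2
g′′(0) = 4
g′′′(0) = 4

2*z^3/3 + 2*z^2 + 2*z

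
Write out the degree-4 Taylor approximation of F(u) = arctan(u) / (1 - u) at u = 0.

Expand 1/(denominator) as a geometric series and multiply by the numerator's series.
F(0) = 0
F′(0) = 1
F′′(0) = 2
F′′′(0) = 4
F^(4)(0) = 16

2*u^4/3 + 2*u^3/3 + u^2 + u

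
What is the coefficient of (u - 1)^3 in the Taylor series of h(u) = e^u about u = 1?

e/6

Compute the successive derivatives at the expansion point and divide by k!.
h(1) = e
h′(1) = e
h′′(1) = e
h′′′(1) = e
So c_3 = h′′′(1)/3! = e/6.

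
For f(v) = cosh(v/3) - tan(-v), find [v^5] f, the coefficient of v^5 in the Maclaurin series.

Add the two expansions coefficient-wise.
f(0) = 1
f′(0) = 1
f′′(0) = 1/9
f′′′(0) = 2
f^(4)(0) = 1/81
f^(5)(0) = 16
So c_5 = f^(5)(0)/5! = 2/15.

2/15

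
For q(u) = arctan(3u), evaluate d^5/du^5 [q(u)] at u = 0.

5832

Compute the successive derivatives at the expansion point and divide by k!.
The coefficient of u^5 in the expansion is 243/5, so q^(5)(0) = 5! * (243/5) = 5832.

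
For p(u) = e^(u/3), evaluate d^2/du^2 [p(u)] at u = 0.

1/9

From the series, [u^2] p = 1/18; multiply by 2! = 2 to get 1/9.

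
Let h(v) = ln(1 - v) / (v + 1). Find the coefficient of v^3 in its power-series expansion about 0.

-5/6

Multiply the numerator's expansion by the denominator's geometric series.
So c_3 = h′′′(0)/3! = -5/6.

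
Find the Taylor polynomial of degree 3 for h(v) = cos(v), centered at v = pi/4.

sqrt(2)*(v - pi/4)^3/12 - sqrt(2)*(v - pi/4)^2/4 - sqrt(2)*(v - pi/4)/2 + sqrt(2)/2

h(pi/4) = sqrt(2)/2
h′(pi/4) = -sqrt(2)/2
h′′(pi/4) = -sqrt(2)/2
h′′′(pi/4) = sqrt(2)/2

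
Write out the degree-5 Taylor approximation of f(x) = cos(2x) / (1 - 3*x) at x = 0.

191*x^5 + 191*x^4/3 + 21*x^3 + 7*x^2 + 3*x + 1

Expand 1/(denominator) as a geometric series and multiply by the numerator's series.
f(0) = 1
f′(0) = 3
f′′(0) = 14
f′′′(0) = 126
f^(4)(0) = 1528
f^(5)(0) = 22920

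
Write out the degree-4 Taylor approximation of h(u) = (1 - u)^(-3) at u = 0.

15*u^4 + 10*u^3 + 6*u^2 + 3*u + 1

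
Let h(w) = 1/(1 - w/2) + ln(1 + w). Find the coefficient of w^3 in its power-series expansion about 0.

Expand each term separately and add.
[w^0] = 1;  [w^1] = 3/2;  [w^2] = -1/4;  [w^3] = 11/24.

11/24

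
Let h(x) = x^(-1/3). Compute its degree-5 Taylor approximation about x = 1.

-91*(x - 1)^5/729 + 35*(x - 1)^4/243 - 14*(x - 1)^3/81 + 2*(x - 1)^2/9 - (x - 1)/3 + 1

Apply the Taylor formula c_k = f^(k)(a)/k!.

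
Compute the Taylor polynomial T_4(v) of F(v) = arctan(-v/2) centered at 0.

Use the known series and substitute for the argument.

v^3/24 - v/2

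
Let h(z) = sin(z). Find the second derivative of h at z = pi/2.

-1

Compute the successive derivatives at the expansion point and divide by k!.
The coefficient of (z - pi/2)^2 in the expansion is -1/2, so h′′(pi/2) = 2! * (-1/2) = -1.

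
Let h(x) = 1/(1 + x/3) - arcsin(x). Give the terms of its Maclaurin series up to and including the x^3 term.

Add the two expansions coefficient-wise.
h(0) = 1
h′(0) = -4/3
h′′(0) = 2/9
h′′′(0) = -11/9

-11*x^3/54 + x^2/9 - 4*x/3 + 1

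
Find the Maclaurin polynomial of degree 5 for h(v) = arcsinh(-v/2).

Differentiate repeatedly and evaluate at the center.
h(0) = 0
h′(0) = -1/2
h′′(0) = 0
h′′′(0) = 1/8
h^(4)(0) = 0
h^(5)(0) = -9/32
Dividing each by k! gives the coefficients c_0, ..., c_5.

-3*v^5/1280 + v^3/48 - v/2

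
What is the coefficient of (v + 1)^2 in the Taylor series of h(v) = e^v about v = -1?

e^(-1)/2

Compute the successive derivatives at the expansion point and divide by k!.
[(v + 1)^0] = e^(-1);  [(v + 1)^1] = e^(-1);  [(v + 1)^2] = e^(-1)/2.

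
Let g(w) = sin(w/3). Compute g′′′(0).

Differentiate repeatedly and evaluate at the center.
The coefficient of w^3 in the expansion is -1/162, so g′′′(0) = 3! * (-1/162) = -1/27.

-1/27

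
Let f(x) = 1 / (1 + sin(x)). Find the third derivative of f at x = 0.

-5

Write 1/(1+u) = 1 - u + u^2 - u^3 + ... and substitute the series for u.
The coefficient of x^3 in the expansion is -5/6, so f′′′(0) = 3! * (-5/6) = -5.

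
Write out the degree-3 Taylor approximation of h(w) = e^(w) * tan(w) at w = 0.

5*w^3/6 + w^2 + w

Multiply the two series term by term and collect like powers.
h(0) = 0
h′(0) = 1
h′′(0) = 2
h′′′(0) = 5
The Taylor polynomial is Σ h^(k)(0)/k! · w^k.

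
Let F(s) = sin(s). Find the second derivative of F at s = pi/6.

-1/2

Compute the successive derivatives at the expansion point and divide by k!.
The coefficient of (s - pi/6)^2 in the expansion is -1/4, so F′′(pi/6) = 2! * (-1/4) = -1/2.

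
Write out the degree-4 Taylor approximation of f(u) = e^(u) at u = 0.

f(0) = 1
f′(0) = 1
f′′(0) = 1
f′′′(0) = 1
f^(4)(0) = 1

u^4/24 + u^3/6 + u^2/2 + u + 1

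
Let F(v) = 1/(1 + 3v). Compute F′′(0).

18

From the series, [v^2] F = 9; multiply by 2! = 2 to get 18.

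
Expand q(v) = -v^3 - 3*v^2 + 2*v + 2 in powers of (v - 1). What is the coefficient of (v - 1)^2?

-6

Apply the Taylor formula c_k = f^(k)(a)/k!.
q(1) = 0
q′(1) = -7
q′′(1) = -12
So c_2 = q′′(1)/2! = -6.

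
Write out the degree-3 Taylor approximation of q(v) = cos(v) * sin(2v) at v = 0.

Multiply the two series term by term and collect like powers.

-7*v^3/3 + 2*v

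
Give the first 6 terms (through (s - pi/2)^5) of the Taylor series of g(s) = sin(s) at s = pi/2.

(s - pi/2)^4/24 - (s - pi/2)^2/2 + 1

Use the known series and substitute for the argument.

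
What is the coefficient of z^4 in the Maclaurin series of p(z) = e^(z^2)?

1/2

[z^0] = 1;  [z^1] = 0;  [z^2] = 1;  [z^3] = 0;  [z^4] = 1/2.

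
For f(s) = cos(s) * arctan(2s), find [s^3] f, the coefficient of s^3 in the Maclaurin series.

Multiply the two series term by term and collect like powers.
f(0) = 0
f′(0) = 2
f′′(0) = 0
f′′′(0) = -22

-11/3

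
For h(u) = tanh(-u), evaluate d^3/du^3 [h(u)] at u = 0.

From the series, [u^3] h = 1/3; multiply by 3! = 6 to get 2.

2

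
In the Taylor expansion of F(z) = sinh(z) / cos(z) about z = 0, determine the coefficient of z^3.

Divide the numerator series by the denominator series (power-series long division).
[z^0] = 0;  [z^1] = 1;  [z^2] = 0;  [z^3] = 2/3.

2/3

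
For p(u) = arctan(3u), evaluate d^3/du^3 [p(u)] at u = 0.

-54

The coefficient of u^3 in the expansion is -9, so p′′′(0) = 3! * (-9) = -54.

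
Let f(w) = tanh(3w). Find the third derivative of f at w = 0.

-54

Compute the successive derivatives at the expansion point and divide by k!.
The coefficient of w^3 in the expansion is -9, so f′′′(0) = 3! * (-9) = -54.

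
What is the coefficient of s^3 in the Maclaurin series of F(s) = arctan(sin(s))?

Plug the Maclaurin series of the inner function into that of the outer and collect terms.
F(0) = 0
F′(0) = 1
F′′(0) = 0
F′′′(0) = -3

-1/2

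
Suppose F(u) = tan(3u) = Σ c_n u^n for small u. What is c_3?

9

Apply the Taylor formula c_k = f^(k)(a)/k!.
F(0) = 0
F′(0) = 3
F′′(0) = 0
F′′′(0) = 54
So c_3 = F′′′(0)/3! = 9.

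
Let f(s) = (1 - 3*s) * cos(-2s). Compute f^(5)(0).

Multiply each power in the prefactor through the base expansion.
The coefficient of s^5 in the expansion is -2, so f^(5)(0) = 5! * (-2) = -240.

-240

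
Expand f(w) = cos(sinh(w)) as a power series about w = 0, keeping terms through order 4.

Compose series: expand the inner function first, then feed it into the outer expansion.
f(0) = 1
f′(0) = 0
f′′(0) = -1
f′′′(0) = 0
f^(4)(0) = -3
Dividing each by k! gives the coefficients c_0, ..., c_4.

-w^4/8 - w^2/2 + 1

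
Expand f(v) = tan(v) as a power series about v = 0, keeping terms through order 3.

f(0) = 0
f′(0) = 1
f′′(0) = 0
f′′′(0) = 2
Then c_k = f^(k)(0)/k! gives each Taylor coefficient.

v^3/3 + v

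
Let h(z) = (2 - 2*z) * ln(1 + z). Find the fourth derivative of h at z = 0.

-28

Distribute the polynomial across the series and collect like powers.
From the series, [z^4] h = -7/6; multiply by 4! = 24 to get -28.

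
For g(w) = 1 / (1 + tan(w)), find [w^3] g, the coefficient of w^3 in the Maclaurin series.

Use the geometric series for the reciprocal, then substitute.
[w^0] = 1;  [w^1] = -1;  [w^2] = 1;  [w^3] = -4/3.
So c_3 = g′′′(0)/3! = -4/3.

-4/3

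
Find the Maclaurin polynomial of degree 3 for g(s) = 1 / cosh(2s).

Write the quotient as an unknown series and match coefficients against numerator = denominator · series.

1 - 2*s^2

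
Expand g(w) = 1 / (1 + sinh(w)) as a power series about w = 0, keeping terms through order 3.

-7*w^3/6 + w^2 - w + 1

Expand as Σ (-1)^k u^k with u equal to the inner function's series.
g(0) = 1
g′(0) = -1
g′′(0) = 2
g′′′(0) = -7
Dividing each by k! gives the coefficients c_0, ..., c_3.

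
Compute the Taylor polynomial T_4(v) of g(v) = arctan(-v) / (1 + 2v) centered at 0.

22*v^4/3 - 11*v^3/3 + 2*v^2 - v

Write out both Maclaurin series and multiply, keeping only the needed powers.
g(0) = 0
g′(0) = -1
g′′(0) = 4
g′′′(0) = -22
g^(4)(0) = 176
The Taylor polynomial is Σ g^(k)(0)/k! · v^k.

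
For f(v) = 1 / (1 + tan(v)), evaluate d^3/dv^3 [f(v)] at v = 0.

Expand as Σ (-1)^k u^k with u equal to the inner function's series.
From the series, [v^3] f = -4/3; multiply by 3! = 6 to get -8.

-8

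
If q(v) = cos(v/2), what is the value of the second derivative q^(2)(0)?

From the series, [v^2] q = -1/8; multiply by 2! = 2 to get -1/4.

-1/4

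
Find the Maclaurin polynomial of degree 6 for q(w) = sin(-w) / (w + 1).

Expand 1/(denominator) as a geometric series and multiply by the numerator's series.
q(0) = 0
q′(0) = -1
q′′(0) = 2
q′′′(0) = -5
q^(4)(0) = 20
q^(5)(0) = -101
q^(6)(0) = 606

101*w^6/120 - 101*w^5/120 + 5*w^4/6 - 5*w^3/6 + w^2 - w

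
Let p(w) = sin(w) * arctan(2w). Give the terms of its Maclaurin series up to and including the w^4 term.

-3*w^4 + 2*w^2

Multiply the two series term by term and collect like powers.
[w^0] = 0;  [w^1] = 0;  [w^2] = 2;  [w^3] = 0;  [w^4] = -3.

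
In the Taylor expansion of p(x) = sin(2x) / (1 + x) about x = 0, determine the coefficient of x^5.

Write out both Maclaurin series and multiply, keeping only the needed powers.
p(0) = 0
p′(0) = 2
p′′(0) = -4
p′′′(0) = 4
p^(4)(0) = -16
p^(5)(0) = 112
So c_5 = p^(5)(0)/5! = 14/15.

14/15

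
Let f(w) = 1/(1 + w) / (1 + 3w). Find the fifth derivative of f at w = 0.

Take the Cauchy product of the two expansions.
The coefficient of w^5 in the expansion is -364, so f^(5)(0) = 5! * (-364) = -43680.

-43680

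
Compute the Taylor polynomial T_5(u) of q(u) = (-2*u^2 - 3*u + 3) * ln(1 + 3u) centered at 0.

Multiply each power in the prefactor through the base expansion.
[u^0] = 0;  [u^1] = 9;  [u^2] = -45/2;  [u^3] = 69/2;  [u^4] = -315/4;  [u^5] = 3771/20.

3771*u^5/20 - 315*u^4/4 + 69*u^3/2 - 45*u^2/2 + 9*u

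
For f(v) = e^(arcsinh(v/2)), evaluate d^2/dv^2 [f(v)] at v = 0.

1/4

Plug the Maclaurin series of the inner function into that of the outer and collect terms.
The coefficient of v^2 in the expansion is 1/8, so f′′(0) = 2! * (1/8) = 1/4.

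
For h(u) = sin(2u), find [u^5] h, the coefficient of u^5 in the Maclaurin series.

4/15

Compute the successive derivatives at the expansion point and divide by k!.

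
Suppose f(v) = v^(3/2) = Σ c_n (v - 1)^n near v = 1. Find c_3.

f(1) = 1
f′(1) = 3/2
f′′(1) = 3/4
f′′′(1) = -3/8

-1/16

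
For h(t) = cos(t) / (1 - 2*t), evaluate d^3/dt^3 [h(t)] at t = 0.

Use 1/(1 - r) = Σ r^k on the denominator, then take the Cauchy product.
From the series, [t^3] h = 7; multiply by 3! = 6 to get 42.

42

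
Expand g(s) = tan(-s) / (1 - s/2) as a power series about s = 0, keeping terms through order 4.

-7*s^4/24 - 7*s^3/12 - s^2/2 - s

Write out both Maclaurin series and multiply, keeping only the needed powers.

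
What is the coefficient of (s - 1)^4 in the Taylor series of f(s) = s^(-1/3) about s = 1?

[(s - 1)^0] = 1;  [(s - 1)^1] = -1/3;  [(s - 1)^2] = 2/9;  [(s - 1)^3] = -14/81;  [(s - 1)^4] = 35/243.
So c_4 = f^(4)(1)/4! = 35/243.

35/243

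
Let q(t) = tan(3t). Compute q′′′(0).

From the series, [t^3] q = 9; multiply by 3! = 6 to get 54.

54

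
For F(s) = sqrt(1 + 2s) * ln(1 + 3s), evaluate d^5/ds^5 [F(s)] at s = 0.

2367

Write out both Maclaurin series and multiply, keeping only the needed powers.
From the series, [s^5] F = 789/40; multiply by 5! = 120 to get 2367.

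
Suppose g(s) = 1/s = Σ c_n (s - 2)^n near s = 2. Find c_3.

-1/16

Apply the Taylor formula c_k = f^(k)(a)/k!.
g(2) = 1/2
g′(2) = -1/4
g′′(2) = 1/4
g′′′(2) = -3/8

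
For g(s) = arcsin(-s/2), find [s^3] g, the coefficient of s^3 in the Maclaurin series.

Compute the successive derivatives at the expansion point and divide by k!.
g(0) = 0
g′(0) = -1/2
g′′(0) = 0
g′′′(0) = -1/8
So c_3 = g′′′(0)/3! = -1/48.

-1/48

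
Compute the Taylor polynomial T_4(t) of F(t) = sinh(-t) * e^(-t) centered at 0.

Take the Cauchy product of the two expansions.
F(0) = 0
F′(0) = -1
F′′(0) = 2
F′′′(0) = -4
F^(4)(0) = 8
The Taylor polynomial is Σ F^(k)(0)/k! · t^k.

t^4/3 - 2*t^3/3 + t^2 - t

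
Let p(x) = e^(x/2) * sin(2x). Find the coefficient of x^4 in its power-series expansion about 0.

Multiply the two series term by term and collect like powers.
[x^0] = 0;  [x^1] = 2;  [x^2] = 1;  [x^3] = -13/12;  [x^4] = -5/8.
So c_4 = p^(4)(0)/4! = -5/8.

-5/8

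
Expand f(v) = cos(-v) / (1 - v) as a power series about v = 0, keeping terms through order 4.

Use 1/(1 - r) = Σ r^k on the denominator, then take the Cauchy product.
f(0) = 1
f′(0) = 1
f′′(0) = 1
f′′′(0) = 3
f^(4)(0) = 13

13*v^4/24 + v^3/2 + v^2/2 + v + 1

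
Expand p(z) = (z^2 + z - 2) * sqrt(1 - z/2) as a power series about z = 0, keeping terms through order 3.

Distribute the polynomial across the series and collect like powers.

-17*z^3/64 + 13*z^2/16 + 3*z/2 - 2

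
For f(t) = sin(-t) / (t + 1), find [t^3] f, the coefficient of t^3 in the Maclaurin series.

-5/6

Expand 1/(denominator) as a geometric series and multiply by the numerator's series.
So c_3 = f′′′(0)/3! = -5/6.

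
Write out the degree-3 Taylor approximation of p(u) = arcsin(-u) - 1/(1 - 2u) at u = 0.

Add the two expansions coefficient-wise.
p(0) = -1
p′(0) = -3
p′′(0) = -8
p′′′(0) = -49

-49*u^3/6 - 4*u^2 - 3*u - 1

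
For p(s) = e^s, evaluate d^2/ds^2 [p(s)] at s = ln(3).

The coefficient of (s - ln(3))^2 in the expansion is 3/2, so p′′(ln(3)) = 2! * (3/2) = 3.

3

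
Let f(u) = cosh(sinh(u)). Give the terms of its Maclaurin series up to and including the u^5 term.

5*u^4/24 + u^2/2 + 1

Let u equal the inner series; expand the outer function in u and truncate.
f(0) = 1
f′(0) = 0
f′′(0) = 1
f′′′(0) = 0
f^(4)(0) = 5
f^(5)(0) = 0
Then c_k = f^(k)(0)/k! gives each Taylor coefficient.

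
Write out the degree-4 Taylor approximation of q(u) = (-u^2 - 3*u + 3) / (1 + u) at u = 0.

Distribute the polynomial across the series and collect like powers.

5*u^4 - 5*u^3 + 5*u^2 - 6*u + 3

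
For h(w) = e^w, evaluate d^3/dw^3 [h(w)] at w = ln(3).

3

Use the known series and substitute for the argument.
The coefficient of (w - ln(3))^3 in the expansion is 1/2, so h′′′(ln(3)) = 3! * (1/2) = 3.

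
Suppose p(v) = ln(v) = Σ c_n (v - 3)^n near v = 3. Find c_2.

-1/18

Differentiate repeatedly and evaluate at the center.
[(v - 3)^0] = ln(3);  [(v - 3)^1] = 1/3;  [(v - 3)^2] = -1/18.
So c_2 = p′′(3)/2! = -1/18.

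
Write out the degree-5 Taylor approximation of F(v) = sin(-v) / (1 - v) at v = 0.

-101*v^5/120 - 5*v^4/6 - 5*v^3/6 - v^2 - v

Write out both Maclaurin series and multiply, keeping only the needed powers.
F(0) = 0
F′(0) = -1
F′′(0) = -2
F′′′(0) = -5
F^(4)(0) = -20
F^(5)(0) = -101
The Taylor polynomial is Σ F^(k)(0)/k! · v^k.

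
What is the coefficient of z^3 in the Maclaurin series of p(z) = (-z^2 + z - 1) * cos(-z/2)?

Shift and add copies of the series according to the polynomial's terms.
p(0) = -1
p′(0) = 1
p′′(0) = -7/4
p′′′(0) = -3/4
Then c_k = p^(k)(0)/k! gives each Taylor coefficient.

-1/8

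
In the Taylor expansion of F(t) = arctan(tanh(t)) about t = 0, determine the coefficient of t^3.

-2/3

Compose series: expand the inner function first, then feed it into the outer expansion.
[t^0] = 0;  [t^1] = 1;  [t^2] = 0;  [t^3] = -2/3.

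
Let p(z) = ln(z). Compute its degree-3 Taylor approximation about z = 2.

p(2) = ln(2)
p′(2) = 1/2
p′′(2) = -1/4
p′′′(2) = 1/4
Dividing each by k! gives the coefficients c_0, ..., c_3.

(z - 2)^3/24 - (z - 2)^2/8 + (z - 2)/2 + ln(2)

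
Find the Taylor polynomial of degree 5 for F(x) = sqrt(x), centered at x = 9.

7*(x - 9)^5/5038848 - 5*(x - 9)^4/279936 + (x - 9)^3/3888 - (x - 9)^2/216 + (x - 9)/6 + 3

F(9) = 3
F′(9) = 1/6
F′′(9) = -1/108
F′′′(9) = 1/648
F^(4)(9) = -5/11664
F^(5)(9) = 35/209952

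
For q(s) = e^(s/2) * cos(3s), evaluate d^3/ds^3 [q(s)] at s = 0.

-107/8

Multiply the two series term by term and collect like powers.
From the series, [s^3] q = -107/48; multiply by 3! = 6 to get -107/8.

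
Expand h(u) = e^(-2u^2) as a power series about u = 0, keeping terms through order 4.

h(0) = 1
h′(0) = 0
h′′(0) = -4
h′′′(0) = 0
h^(4)(0) = 48

2*u^4 - 2*u^2 + 1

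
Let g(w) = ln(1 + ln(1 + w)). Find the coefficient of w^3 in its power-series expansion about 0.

Substitute the inner expansion into the outer series and collect powers.

7/6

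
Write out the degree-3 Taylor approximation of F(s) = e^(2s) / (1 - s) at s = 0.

Take the Cauchy product of the two expansions.
F(0) = 1
F′(0) = 3
F′′(0) = 10
F′′′(0) = 38

19*s^3/3 + 5*s^2 + 3*s + 1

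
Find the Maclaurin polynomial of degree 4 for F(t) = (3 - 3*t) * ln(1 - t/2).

Distribute the polynomial across the series and collect like powers.
F(0) = 0
F′(0) = -3/2
F′′(0) = 9/4
F′′′(0) = 3/2
F^(4)(0) = 15/8
Dividing each by k! gives the coefficients c_0, ..., c_4.

5*t^4/64 + t^3/4 + 9*t^2/8 - 3*t/2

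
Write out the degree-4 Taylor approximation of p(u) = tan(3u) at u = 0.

9*u^3 + 3*u

[u^0] = 0;  [u^1] = 3;  [u^2] = 0;  [u^3] = 9;  [u^4] = 0.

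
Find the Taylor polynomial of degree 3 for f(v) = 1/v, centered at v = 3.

f(3) = 1/3
f′(3) = -1/9
f′′(3) = 2/27
f′′′(3) = -2/27
Then c_k = f^(k)(3)/k! gives each Taylor coefficient.

-(v - 3)^3/81 + (v - 3)^2/27 - (v - 3)/9 + 1/3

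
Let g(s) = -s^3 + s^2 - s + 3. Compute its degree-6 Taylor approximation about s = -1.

[(s + 1)^0] = 6;  [(s + 1)^1] = -6;  [(s + 1)^2] = 4;  [(s + 1)^3] = -1;  [(s + 1)^4] = 0;  [(s + 1)^5] = 0;  [(s + 1)^6] = 0.

-(s + 1)^3 + 4*(s + 1)^2 - 6*(s + 1) + 6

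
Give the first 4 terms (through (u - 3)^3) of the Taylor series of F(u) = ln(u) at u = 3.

(u - 3)^3/81 - (u - 3)^2/18 + (u - 3)/3 + ln(3)

[(u - 3)^0] = ln(3);  [(u - 3)^1] = 1/3;  [(u - 3)^2] = -1/18;  [(u - 3)^3] = 1/81.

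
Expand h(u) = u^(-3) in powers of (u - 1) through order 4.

15*(u - 1)^4 - 10*(u - 1)^3 + 6*(u - 1)^2 - 3*(u - 1) + 1

h(1) = 1
h′(1) = -3
h′′(1) = 12
h′′′(1) = -60
h^(4)(1) = 360
Dividing each by k! gives the coefficients c_0, ..., c_4.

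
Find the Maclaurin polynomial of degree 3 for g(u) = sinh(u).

Differentiate repeatedly and evaluate at the center.

u^3/6 + u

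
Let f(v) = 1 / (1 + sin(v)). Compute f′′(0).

2

Expand as Σ (-1)^k u^k with u equal to the inner function's series.
From the series, [v^2] f = 1; multiply by 2! = 2 to get 2.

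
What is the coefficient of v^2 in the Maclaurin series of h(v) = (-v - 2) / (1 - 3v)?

-21

Multiply each power in the prefactor through the base expansion.
[v^0] = -2;  [v^1] = -7;  [v^2] = -21.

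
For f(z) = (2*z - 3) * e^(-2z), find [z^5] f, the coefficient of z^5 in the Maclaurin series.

Multiply each power in the prefactor through the base expansion.
f(0) = -3
f′(0) = 8
f′′(0) = -20
f′′′(0) = 48
f^(4)(0) = -112
f^(5)(0) = 256
Dividing each by k! gives the coefficients c_0, ..., c_5.

32/15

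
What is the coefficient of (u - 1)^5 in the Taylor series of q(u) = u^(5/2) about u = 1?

[(u - 1)^0] = 1;  [(u - 1)^1] = 5/2;  [(u - 1)^2] = 15/8;  [(u - 1)^3] = 5/16;  [(u - 1)^4] = -5/128;  [(u - 1)^5] = 3/256.

3/256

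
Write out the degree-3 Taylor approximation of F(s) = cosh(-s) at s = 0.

F(0) = 1
F′(0) = 0
F′′(0) = 1
F′′′(0) = 0
Dividing each by k! gives the coefficients c_0, ..., c_3.

s^2/2 + 1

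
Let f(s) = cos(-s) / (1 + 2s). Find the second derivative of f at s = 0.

7

Take the Cauchy product of the two expansions.
From the series, [s^2] f = 7/2; multiply by 2! = 2 to get 7.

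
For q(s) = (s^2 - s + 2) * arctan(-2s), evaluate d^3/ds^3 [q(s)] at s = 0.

Multiply each power in the prefactor through the base expansion.
From the series, [s^3] q = 10/3; multiply by 3! = 6 to get 20.

20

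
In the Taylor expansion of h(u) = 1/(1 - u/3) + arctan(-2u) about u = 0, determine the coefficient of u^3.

Add the two expansions coefficient-wise.
h(0) = 1
h′(0) = -5/3
h′′(0) = 2/9
h′′′(0) = 146/9

73/27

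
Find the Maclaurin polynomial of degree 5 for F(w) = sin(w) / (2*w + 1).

Multiply the numerator's expansion by the denominator's geometric series.
[w^0] = 0;  [w^1] = 1;  [w^2] = -2;  [w^3] = 23/6;  [w^4] = -23/3;  [w^5] = 1841/120.

1841*w^5/120 - 23*w^4/3 + 23*w^3/6 - 2*w^2 + w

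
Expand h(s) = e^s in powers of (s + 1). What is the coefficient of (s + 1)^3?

e^(-1)/6

Differentiate repeatedly and evaluate at the center.
h(-1) = e^(-1)
h′(-1) = e^(-1)
h′′(-1) = e^(-1)
h′′′(-1) = e^(-1)
Then c_k = h^(k)(-1)/k! gives each Taylor coefficient.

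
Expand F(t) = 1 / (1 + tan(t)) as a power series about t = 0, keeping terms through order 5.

Write 1/(1+u) = 1 - u + u^2 - u^3 + ... and substitute the series for u.
F(0) = 1
F′(0) = -1
F′′(0) = 2
F′′′(0) = -8
F^(4)(0) = 40
F^(5)(0) = -256

-32*t^5/15 + 5*t^4/3 - 4*t^3/3 + t^2 - t + 1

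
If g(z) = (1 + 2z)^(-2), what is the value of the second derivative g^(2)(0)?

24

From the series, [z^2] g = 12; multiply by 2! = 2 to get 24.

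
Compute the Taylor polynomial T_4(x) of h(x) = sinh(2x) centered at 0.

4*x^3/3 + 2*x

Apply the Taylor formula c_k = f^(k)(a)/k!.
h(0) = 0
h′(0) = 2
h′′(0) = 0
h′′′(0) = 8
h^(4)(0) = 0
Dividing each by k! gives the coefficients c_0, ..., c_4.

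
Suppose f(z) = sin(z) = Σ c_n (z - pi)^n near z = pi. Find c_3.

Differentiate repeatedly and evaluate at the center.
[(z - pi)^0] = 0;  [(z - pi)^1] = -1;  [(z - pi)^2] = 0;  [(z - pi)^3] = 1/6.
So c_3 = f′′′(pi)/3! = 1/6.

1/6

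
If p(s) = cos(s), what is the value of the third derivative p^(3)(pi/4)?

The coefficient of (s - pi/4)^3 in the expansion is sqrt(2)/12, so p′′′(pi/4) = 3! * (sqrt(2)/12) = sqrt(2)/2.

sqrt(2)/2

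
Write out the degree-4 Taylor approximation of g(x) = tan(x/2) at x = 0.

g(0) = 0
g′(0) = 1/2
g′′(0) = 0
g′′′(0) = 1/4
g^(4)(0) = 0

x^3/24 + x/2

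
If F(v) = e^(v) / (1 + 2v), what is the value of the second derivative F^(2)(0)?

5

Write out both Maclaurin series and multiply, keeping only the needed powers.
The coefficient of v^2 in the expansion is 5/2, so F′′(0) = 2! * (5/2) = 5.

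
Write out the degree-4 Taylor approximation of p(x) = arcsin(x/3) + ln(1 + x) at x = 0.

-x^4/4 + 55*x^3/162 - x^2/2 + 4*x/3

Add the two expansions coefficient-wise.
p(0) = 0
p′(0) = 4/3
p′′(0) = -1
p′′′(0) = 55/27
p^(4)(0) = -6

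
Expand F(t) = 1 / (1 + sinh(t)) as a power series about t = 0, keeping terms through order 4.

Use the geometric series for the reciprocal, then substitute.

4*t^4/3 - 7*t^3/6 + t^2 - t + 1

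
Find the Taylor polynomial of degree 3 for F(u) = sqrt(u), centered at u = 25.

(u - 25)^3/50000 - (u - 25)^2/1000 + (u - 25)/10 + 5

F(25) = 5
F′(25) = 1/10
F′′(25) = -1/500
F′′′(25) = 3/25000
The Taylor polynomial is Σ F^(k)(25)/k! · (u - 25)^k.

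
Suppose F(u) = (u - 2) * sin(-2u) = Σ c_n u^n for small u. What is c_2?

-2

Multiply each power in the prefactor through the base expansion.
[u^0] = 0;  [u^1] = 4;  [u^2] = -2.
So c_2 = F′′(0)/2! = -2.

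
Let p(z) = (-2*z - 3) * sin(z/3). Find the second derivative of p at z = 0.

-4/3

Multiply each power in the prefactor through the base expansion.
From the series, [z^2] p = -2/3; multiply by 2! = 2 to get -4/3.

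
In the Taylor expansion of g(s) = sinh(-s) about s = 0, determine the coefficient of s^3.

-1/6

g(0) = 0
g′(0) = -1
g′′(0) = 0
g′′′(0) = -1
So c_3 = g′′′(0)/3! = -1/6.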